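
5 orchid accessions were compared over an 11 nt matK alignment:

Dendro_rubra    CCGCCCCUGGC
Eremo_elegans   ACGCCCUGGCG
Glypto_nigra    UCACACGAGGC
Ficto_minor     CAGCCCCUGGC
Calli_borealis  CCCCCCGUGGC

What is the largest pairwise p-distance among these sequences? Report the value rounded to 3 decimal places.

Pairwise Hamming distances:
  Dendro_rubra vs Eremo_elegans: 5
  Dendro_rubra vs Glypto_nigra: 5
  Dendro_rubra vs Ficto_minor: 1
  Dendro_rubra vs Calli_borealis: 2
  Eremo_elegans vs Glypto_nigra: 7
  Eremo_elegans vs Ficto_minor: 6
  Eremo_elegans vs Calli_borealis: 6
  Glypto_nigra vs Ficto_minor: 6
  Glypto_nigra vs Calli_borealis: 4
  Ficto_minor vs Calli_borealis: 3
The largest is 7 mismatches, between Eremo_elegans and Glypto_nigra; p = 7/11 = 0.636.

0.636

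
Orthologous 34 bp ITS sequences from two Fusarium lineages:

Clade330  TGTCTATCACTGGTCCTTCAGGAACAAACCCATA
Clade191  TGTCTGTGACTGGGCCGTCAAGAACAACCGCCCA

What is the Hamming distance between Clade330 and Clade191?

Differing sites — 6:A/G; 8:C/G; 14:T/G; 17:T/G; 21:G/A; 28:A/C; 30:C/G; 32:A/C; 33:T/C.
That gives 9 mismatches out of 34 aligned sites, so the Hamming distance is 9.

9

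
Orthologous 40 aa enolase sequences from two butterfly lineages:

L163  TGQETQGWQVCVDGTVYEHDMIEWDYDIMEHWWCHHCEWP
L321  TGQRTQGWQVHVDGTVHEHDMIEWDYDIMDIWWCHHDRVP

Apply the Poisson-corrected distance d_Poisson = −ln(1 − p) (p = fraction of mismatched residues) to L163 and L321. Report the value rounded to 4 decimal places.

0.2231

Differing sites — 4:E/R; 11:C/H; 17:Y/H; 30:E/D; 31:H/I; 37:C/D; 38:E/R; 39:W/V.
p = 8/40 = 0.200000.
d = −ln(1 − 0.200000) = −ln(0.800000) = 0.2231.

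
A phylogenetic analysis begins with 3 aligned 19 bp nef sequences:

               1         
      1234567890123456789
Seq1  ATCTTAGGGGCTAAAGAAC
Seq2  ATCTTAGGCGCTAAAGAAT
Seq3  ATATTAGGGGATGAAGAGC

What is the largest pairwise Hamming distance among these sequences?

Pairwise Hamming distances:
  Seq1 vs Seq2: 2
  Seq1 vs Seq3: 4
  Seq2 vs Seq3: 6
The largest is 6, between Seq2 and Seq3.

6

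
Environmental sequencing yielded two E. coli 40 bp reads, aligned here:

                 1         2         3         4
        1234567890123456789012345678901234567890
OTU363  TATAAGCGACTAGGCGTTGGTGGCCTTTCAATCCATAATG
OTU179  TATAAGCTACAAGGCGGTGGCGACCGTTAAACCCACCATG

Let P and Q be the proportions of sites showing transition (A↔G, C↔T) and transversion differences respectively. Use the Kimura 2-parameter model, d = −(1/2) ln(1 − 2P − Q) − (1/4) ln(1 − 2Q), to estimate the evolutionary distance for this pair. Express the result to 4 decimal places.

Mismatches occur at site 8 (G/T, transversion), site 11 (T/A, transversion), site 17 (T/G, transversion), site 21 (T/C, transition), site 23 (G/A, transition), site 26 (T/G, transversion), site 29 (C/A, transversion), site 32 (T/C, transition), site 36 (T/C, transition), site 37 (A/C, transversion).
Of the 10 differences, 4 transitions and 6 transversions over 40 sites: P = 4/40 = 0.100000, Q = 6/40 = 0.150000.
d = −0.5·ln(0.650000) − 0.25·ln(0.700000) = −0.5·(-0.430783) − 0.25·(-0.356675) = 0.3046.

0.3046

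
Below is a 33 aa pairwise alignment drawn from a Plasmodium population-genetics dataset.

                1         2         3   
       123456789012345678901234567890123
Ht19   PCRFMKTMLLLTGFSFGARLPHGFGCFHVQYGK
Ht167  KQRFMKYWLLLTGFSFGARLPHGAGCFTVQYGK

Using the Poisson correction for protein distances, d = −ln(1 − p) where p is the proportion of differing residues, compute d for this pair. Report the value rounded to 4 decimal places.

The sequences differ at positions 1 (P/K), 2 (C/Q), 7 (T/Y), 8 (M/W), 24 (F/A), 28 (H/T).
p = 6/33 = 0.181818.
d = −ln(1 − 0.181818) = −ln(0.818182) = 0.2007.

0.2007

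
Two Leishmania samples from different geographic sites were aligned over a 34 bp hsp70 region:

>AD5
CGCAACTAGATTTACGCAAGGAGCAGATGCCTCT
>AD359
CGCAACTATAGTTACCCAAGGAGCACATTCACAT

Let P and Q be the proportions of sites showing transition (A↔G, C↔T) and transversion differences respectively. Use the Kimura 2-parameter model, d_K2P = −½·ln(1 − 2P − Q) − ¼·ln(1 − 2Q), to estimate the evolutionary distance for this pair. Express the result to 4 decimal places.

Differing sites — 9:G/T (Tv); 11:T/G (Tv); 16:G/C (Tv); 26:G/C (Tv); 29:G/T (Tv); 31:C/A (Tv); 32:T/C (Ti); 33:C/A (Tv).
Of the 8 differences, 1 transition and 7 transversions over 34 sites: P = 1/34 = 0.029412, Q = 7/34 = 0.205882.
d = −0.5·ln(0.735294) − 0.25·ln(0.588236) = −0.5·(-0.307485) − 0.25·(-0.530627) = 0.2864.

0.2864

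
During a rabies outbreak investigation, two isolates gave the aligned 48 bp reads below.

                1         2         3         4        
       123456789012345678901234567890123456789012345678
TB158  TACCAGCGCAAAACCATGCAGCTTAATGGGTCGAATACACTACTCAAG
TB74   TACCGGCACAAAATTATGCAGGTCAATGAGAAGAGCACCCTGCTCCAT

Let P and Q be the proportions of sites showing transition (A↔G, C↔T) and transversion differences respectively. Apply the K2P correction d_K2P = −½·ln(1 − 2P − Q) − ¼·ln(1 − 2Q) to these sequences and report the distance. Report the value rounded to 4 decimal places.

Mismatches occur at site 5 (A/G, transition), site 8 (G/A, transition), site 14 (C/T, transition), site 15 (C/T, transition), site 22 (C/G, transversion), site 24 (T/C, transition), site 29 (G/A, transition), site 31 (T/A, transversion), site 32 (C/A, transversion), site 35 (A/G, transition), site 36 (T/C, transition), site 39 (A/C, transversion), site 42 (A/G, transition), site 46 (A/C, transversion), site 48 (G/T, transversion).
Of the 15 differences, 9 transitions and 6 transversions over 48 sites: P = 9/48 = 0.187500, Q = 6/48 = 0.125000.
d = −0.5·ln(0.500000) − 0.25·ln(0.750000) = −0.5·(-0.693147) − 0.25·(-0.287682) = 0.4185.

0.4185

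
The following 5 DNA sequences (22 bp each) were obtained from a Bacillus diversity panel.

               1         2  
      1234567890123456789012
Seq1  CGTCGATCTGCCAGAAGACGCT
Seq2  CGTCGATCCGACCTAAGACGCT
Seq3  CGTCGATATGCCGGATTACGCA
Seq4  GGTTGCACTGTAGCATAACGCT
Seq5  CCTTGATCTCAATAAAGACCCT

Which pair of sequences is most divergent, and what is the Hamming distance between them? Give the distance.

Pairwise Hamming distances:
  Seq1 vs Seq2: 4
  Seq1 vs Seq3: 5
  Seq1 vs Seq4: 10
  Seq1 vs Seq5: 8
  Seq2 vs Seq3: 8
  Seq2 vs Seq4: 11
  Seq2 vs Seq5: 8
  Seq3 vs Seq4: 10
  Seq3 vs Seq5: 12
  Seq4 vs Seq5: 11
The largest is 12, between Seq3 and Seq5.

12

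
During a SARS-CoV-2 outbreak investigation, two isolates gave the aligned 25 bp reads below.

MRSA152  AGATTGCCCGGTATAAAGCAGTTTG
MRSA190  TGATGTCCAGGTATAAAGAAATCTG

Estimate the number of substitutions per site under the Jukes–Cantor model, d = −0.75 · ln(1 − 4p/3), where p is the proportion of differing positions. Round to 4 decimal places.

0.3505

Differing sites — 1:A/T; 5:T/G; 6:G/T; 9:C/A; 19:C/A; 21:G/A; 23:T/C.
p = 7/25 = 0.280000.
d = −0.75 · ln(1 − (4/3)·0.280000) = −0.75 · ln(0.626667) = −0.75 · (-0.467340) = 0.3505.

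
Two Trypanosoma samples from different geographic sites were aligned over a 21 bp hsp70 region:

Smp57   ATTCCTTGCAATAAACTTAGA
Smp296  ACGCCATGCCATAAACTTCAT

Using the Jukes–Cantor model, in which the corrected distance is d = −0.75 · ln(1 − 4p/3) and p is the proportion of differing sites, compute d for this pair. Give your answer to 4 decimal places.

0.4408

Differing sites — 2:T/C; 3:T/G; 6:T/A; 10:A/C; 19:A/C; 20:G/A; 21:A/T.
p = 7/21 = 0.333333.
d = −0.75 · ln(1 − (4/3)·0.333333) = −0.75 · ln(0.555556) = −0.75 · (-0.587786) = 0.4408.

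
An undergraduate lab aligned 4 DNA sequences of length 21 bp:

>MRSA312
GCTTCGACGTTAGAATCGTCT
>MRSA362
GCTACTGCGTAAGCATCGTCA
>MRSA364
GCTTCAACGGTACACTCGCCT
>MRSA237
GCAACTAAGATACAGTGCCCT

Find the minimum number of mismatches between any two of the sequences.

5

Pairwise Hamming distances:
  MRSA312 vs MRSA362: 6
  MRSA312 vs MRSA364: 5
  MRSA312 vs MRSA237: 10
  MRSA362 vs MRSA364: 10
  MRSA362 vs MRSA237: 12
  MRSA364 vs MRSA237: 8
The smallest is 5, between MRSA312 and MRSA364.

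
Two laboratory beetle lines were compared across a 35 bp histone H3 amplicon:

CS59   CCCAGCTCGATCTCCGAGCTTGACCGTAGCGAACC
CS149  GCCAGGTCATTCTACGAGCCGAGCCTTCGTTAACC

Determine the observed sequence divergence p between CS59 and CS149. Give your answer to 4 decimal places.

0.3714

The sequences differ at positions 1 (C/G), 6 (C/G), 9 (G/A), 10 (A/T), 14 (C/A), 20 (T/C), 21 (T/G), 22 (G/A), 23 (A/G), 26 (G/T), 28 (A/C), 30 (C/T), 31 (G/T).
There are 13 differences over 35 sites, so p = 13/35 = 0.3714.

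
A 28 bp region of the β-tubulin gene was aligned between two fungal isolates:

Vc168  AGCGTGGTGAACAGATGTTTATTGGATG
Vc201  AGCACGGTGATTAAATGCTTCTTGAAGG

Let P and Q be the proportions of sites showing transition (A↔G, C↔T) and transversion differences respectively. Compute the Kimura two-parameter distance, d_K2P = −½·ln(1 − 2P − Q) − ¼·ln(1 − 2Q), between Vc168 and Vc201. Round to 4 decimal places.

Mismatches occur at site 4 (G↔A, transition), site 5 (T↔C, transition), site 11 (A↔T, transversion), site 12 (C↔T, transition), site 14 (G↔A, transition), site 18 (T↔C, transition), site 21 (A↔C, transversion), site 25 (G↔A, transition), site 27 (T↔G, transversion).
Of the 9 differences, 6 transitions and 3 transversions over 28 sites: P = 6/28 = 0.214286, Q = 3/28 = 0.107143.
d = −0.5·ln(0.464285) − 0.25·ln(0.785714) = −0.5·(-0.767257) − 0.25·(-0.241162) = 0.4439.

0.4439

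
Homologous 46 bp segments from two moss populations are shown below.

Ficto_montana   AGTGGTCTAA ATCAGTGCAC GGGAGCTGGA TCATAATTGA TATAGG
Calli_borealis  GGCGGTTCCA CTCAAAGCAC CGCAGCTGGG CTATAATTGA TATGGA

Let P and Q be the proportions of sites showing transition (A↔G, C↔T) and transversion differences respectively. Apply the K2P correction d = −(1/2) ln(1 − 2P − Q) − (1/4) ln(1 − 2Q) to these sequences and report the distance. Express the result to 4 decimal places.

0.4533

Mismatches occur at site 1 (A/G, transition), site 3 (T/C, transition), site 7 (C/T, transition), site 8 (T/C, transition), site 9 (A/C, transversion), site 11 (A/C, transversion), site 15 (G/A, transition), site 16 (T/A, transversion), site 21 (G/C, transversion), site 23 (G/C, transversion), site 30 (A/G, transition), site 31 (T/C, transition), site 32 (C/T, transition), site 44 (A/G, transition), site 46 (G/A, transition).
Of the 15 differences, 10 transitions and 5 transversions over 46 sites: P = 10/46 = 0.217391, Q = 5/46 = 0.108696.
d = −0.5·ln(0.456522) − 0.25·ln(0.782608) = −0.5·(-0.784118) − 0.25·(-0.245123) = 0.4533.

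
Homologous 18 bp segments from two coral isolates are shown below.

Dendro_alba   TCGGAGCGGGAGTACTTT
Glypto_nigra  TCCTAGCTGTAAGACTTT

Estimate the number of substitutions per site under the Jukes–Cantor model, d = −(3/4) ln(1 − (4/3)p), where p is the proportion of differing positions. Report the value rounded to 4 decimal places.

Mismatches occur at site 3 (G/C), site 4 (G/T), site 8 (G/T), site 10 (G/T), site 12 (G/A), site 13 (T/G).
p = 6/18 = 0.333333.
d = −0.75 · ln(1 − (4/3)·0.333333) = −0.75 · ln(0.555556) = −0.75 · (-0.587786) = 0.4408.

0.4408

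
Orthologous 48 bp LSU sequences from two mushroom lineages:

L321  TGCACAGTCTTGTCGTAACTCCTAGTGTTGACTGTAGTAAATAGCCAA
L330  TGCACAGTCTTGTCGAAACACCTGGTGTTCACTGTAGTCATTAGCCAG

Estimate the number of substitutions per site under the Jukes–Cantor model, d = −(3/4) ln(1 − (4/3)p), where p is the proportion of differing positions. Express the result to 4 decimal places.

Mismatches occur at site 16 (T→A), site 20 (T→A), site 24 (A→G), site 30 (G→C), site 39 (A→C), site 41 (A→T), site 48 (A→G).
p = 7/48 = 0.145833.
d = −0.75 · ln(1 − (4/3)·0.145833) = −0.75 · ln(0.805556) = −0.75 · (-0.216223) = 0.1622.

0.1622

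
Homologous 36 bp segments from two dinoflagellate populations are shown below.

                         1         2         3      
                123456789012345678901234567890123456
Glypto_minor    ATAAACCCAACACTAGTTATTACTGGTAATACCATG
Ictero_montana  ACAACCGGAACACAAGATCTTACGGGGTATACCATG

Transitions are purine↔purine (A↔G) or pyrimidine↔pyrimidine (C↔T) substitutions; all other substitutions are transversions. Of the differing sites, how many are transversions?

The sequences differ at positions 2 (T/C, transition), 5 (A/C, transversion), 7 (C/G, transversion), 8 (C/G, transversion), 14 (T/A, transversion), 17 (T/A, transversion), 19 (A/C, transversion), 24 (T/G, transversion), 27 (T/G, transversion), 28 (A/T, transversion).
Of the 10 differences, 1 transition and 9 transversions, so the answer is 9.

9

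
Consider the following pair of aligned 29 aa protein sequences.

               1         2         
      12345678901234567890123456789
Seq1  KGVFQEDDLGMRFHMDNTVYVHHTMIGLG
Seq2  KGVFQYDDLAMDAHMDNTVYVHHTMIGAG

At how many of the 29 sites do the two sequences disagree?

5

The sequences differ at positions 6 (E/Y), 10 (G/A), 12 (R/D), 13 (F/A), 28 (L/A).
That gives 5 mismatches out of 29 aligned sites, so the Hamming distance is 5.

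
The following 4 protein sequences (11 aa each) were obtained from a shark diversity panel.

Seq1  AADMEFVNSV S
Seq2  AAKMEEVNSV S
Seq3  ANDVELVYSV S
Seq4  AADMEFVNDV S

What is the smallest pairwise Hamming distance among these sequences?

1

Pairwise Hamming distances:
  Seq1 vs Seq2: 2
  Seq1 vs Seq3: 4
  Seq1 vs Seq4: 1
  Seq2 vs Seq3: 5
  Seq2 vs Seq4: 3
  Seq3 vs Seq4: 5
The smallest is 1, between Seq1 and Seq4.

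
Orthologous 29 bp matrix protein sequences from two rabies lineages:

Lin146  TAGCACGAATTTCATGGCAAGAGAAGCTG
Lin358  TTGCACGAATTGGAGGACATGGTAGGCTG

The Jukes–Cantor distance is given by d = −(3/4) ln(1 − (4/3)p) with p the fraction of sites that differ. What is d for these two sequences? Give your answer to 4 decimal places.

Differing sites — 2:A/T; 12:T/G; 13:C/G; 15:T/G; 17:G/A; 20:A/T; 22:A/G; 23:G/T; 25:A/G.
p = 9/29 = 0.310345.
d = −0.75 · ln(1 − (4/3)·0.310345) = −0.75 · ln(0.586207) = −0.75 · (-0.534082) = 0.4006.

0.4006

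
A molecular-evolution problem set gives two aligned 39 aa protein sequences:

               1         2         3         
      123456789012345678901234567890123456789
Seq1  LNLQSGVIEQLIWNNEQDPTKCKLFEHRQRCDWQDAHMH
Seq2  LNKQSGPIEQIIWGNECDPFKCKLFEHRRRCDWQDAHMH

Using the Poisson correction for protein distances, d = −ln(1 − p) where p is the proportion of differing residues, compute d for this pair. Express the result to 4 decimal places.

The sequences differ at positions 3 (L/K), 7 (V/P), 11 (L/I), 14 (N/G), 17 (Q/C), 20 (T/F), 29 (Q/R).
p = 7/39 = 0.179487.
d = −ln(1 − 0.179487) = −ln(0.820513) = 0.1978.

0.1978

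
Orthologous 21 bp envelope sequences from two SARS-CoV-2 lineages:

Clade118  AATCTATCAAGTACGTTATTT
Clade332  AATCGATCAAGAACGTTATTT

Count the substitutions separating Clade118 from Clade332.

2

Differing sites — 5:T/G; 12:T/A.
That gives 2 mismatches out of 21 aligned sites, so the Hamming distance is 2.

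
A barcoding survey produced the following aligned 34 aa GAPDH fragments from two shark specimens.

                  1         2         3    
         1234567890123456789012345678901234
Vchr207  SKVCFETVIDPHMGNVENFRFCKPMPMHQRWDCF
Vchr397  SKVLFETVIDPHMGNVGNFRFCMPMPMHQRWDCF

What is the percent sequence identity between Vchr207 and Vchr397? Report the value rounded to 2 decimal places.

91.18%

The sequences differ at positions 4 (C/L), 17 (E/G), 23 (K/M).
31 of the 34 sites match, so the percent identity is 31/34 × 100 = 91.18%.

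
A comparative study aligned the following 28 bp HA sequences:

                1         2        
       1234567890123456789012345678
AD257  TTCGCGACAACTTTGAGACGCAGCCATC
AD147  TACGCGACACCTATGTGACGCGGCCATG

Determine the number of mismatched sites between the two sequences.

The sequences differ at positions 2 (T/A), 10 (A/C), 13 (T/A), 16 (A/T), 22 (A/G), 28 (C/G).
That gives 6 mismatches out of 28 aligned sites, so the Hamming distance is 6.

6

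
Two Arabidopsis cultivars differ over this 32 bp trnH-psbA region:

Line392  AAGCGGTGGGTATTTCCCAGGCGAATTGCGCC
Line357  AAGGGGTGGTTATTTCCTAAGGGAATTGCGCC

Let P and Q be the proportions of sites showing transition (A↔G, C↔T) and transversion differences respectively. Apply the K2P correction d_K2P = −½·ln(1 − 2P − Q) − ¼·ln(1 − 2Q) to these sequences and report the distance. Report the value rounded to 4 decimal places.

Differing sites — 4:C/G (Tv); 10:G/T (Tv); 18:C/T (Ti); 20:G/A (Ti); 22:C/G (Tv).
Of the 5 differences, 2 transitions and 3 transversions over 32 sites: P = 2/32 = 0.062500, Q = 3/32 = 0.093750.
d = −0.5·ln(0.781250) − 0.25·ln(0.812500) = −0.5·(-0.246860) − 0.25·(-0.207639) = 0.1753.

0.1753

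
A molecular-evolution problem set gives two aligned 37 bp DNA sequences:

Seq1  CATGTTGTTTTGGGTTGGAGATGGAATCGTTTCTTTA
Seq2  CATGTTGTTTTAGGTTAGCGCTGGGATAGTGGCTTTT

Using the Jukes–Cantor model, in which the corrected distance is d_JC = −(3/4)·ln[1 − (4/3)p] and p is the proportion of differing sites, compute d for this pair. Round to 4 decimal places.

0.2940

Differing sites — 12:G/A; 17:G/A; 19:A/C; 21:A/C; 25:A/G; 28:C/A; 31:T/G; 32:T/G; 37:A/T.
p = 9/37 = 0.243243.
d = −0.75 · ln(1 − (4/3)·0.243243) = −0.75 · ln(0.675676) = −0.75 · (-0.392042) = 0.2940.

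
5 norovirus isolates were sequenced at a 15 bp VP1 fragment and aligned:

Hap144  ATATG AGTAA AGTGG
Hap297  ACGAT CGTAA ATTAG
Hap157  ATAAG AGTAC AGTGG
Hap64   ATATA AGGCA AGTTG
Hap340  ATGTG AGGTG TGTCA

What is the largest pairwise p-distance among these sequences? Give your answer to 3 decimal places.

Pairwise Hamming distances:
  Hap144 vs Hap297: 7
  Hap144 vs Hap157: 2
  Hap144 vs Hap64: 4
  Hap144 vs Hap340: 7
  Hap297 vs Hap157: 7
  Hap297 vs Hap64: 9
  Hap297 vs Hap340: 11
  Hap157 vs Hap64: 6
  Hap157 vs Hap340: 8
  Hap64 vs Hap340: 7
The largest is 11 mismatches, between Hap297 and Hap340; p = 11/15 = 0.733.

0.733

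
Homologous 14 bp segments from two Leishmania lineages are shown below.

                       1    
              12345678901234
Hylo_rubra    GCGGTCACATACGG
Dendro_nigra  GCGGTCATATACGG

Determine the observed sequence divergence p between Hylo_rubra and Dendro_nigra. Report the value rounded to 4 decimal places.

0.0714

Differing sites — 8:C/T.
There are 1 differences over 14 sites, so p = 1/14 = 0.0714.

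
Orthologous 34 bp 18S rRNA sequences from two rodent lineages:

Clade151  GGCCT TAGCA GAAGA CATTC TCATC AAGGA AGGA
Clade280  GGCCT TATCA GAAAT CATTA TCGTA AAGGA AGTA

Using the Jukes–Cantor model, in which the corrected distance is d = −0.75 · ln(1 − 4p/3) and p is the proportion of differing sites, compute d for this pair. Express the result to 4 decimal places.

0.2407

Differing sites — 8:G/T; 14:G/A; 15:A/T; 20:C/A; 23:A/G; 25:C/A; 33:G/T.
p = 7/34 = 0.205882.
d = −0.75 · ln(1 − (4/3)·0.205882) = −0.75 · ln(0.725491) = −0.75 · (-0.320907) = 0.2407.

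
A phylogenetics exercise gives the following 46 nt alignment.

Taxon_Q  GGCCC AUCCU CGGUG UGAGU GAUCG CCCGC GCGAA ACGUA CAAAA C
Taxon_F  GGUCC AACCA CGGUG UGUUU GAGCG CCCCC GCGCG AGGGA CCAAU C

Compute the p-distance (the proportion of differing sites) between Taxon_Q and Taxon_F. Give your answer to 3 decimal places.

Mismatches occur at site 3 (C→U), site 7 (U→A), site 10 (U→A), site 18 (A→U), site 19 (G→U), site 23 (U→G), site 29 (G→C), site 34 (A→C), site 35 (A→G), site 37 (C→G), site 39 (U→G), site 42 (A→C), site 45 (A→U).
There are 13 differences over 46 sites, so p = 13/46 = 0.283.

0.283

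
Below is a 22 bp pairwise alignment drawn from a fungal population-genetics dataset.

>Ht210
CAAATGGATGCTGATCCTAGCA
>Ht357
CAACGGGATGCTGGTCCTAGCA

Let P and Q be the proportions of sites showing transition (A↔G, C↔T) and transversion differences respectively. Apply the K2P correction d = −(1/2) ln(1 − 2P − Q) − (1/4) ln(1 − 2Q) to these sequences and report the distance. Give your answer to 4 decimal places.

0.1505

The sequences differ at positions 4 (A/C, transversion), 5 (T/G, transversion), 14 (A/G, transition).
Of the 3 differences, 1 transition and 2 transversions over 22 sites: P = 1/22 = 0.045455, Q = 2/22 = 0.090909.
d = −0.5·ln(0.818181) − 0.25·ln(0.818182) = −0.5·(-0.200672) − 0.25·(-0.200670) = 0.1505.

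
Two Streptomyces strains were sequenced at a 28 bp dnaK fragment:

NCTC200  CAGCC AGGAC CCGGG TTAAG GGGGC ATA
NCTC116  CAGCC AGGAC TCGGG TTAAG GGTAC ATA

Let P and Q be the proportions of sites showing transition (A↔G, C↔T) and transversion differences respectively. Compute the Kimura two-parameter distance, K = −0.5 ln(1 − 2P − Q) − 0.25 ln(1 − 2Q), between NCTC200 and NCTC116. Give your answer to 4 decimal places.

0.1169

The sequences differ at positions 11 (C/T, transition), 23 (G/T, transversion), 24 (G/A, transition).
Of the 3 differences, 2 transitions and 1 transversion over 28 sites: P = 2/28 = 0.071429, Q = 1/28 = 0.035714.
d = −0.5·ln(0.821428) − 0.25·ln(0.928572) = −0.5·(-0.196711) − 0.25·(-0.074107) = 0.1169.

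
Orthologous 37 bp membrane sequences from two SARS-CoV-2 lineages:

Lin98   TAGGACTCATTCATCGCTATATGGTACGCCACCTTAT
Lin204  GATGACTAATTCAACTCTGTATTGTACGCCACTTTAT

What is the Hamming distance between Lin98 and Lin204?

Mismatches occur at site 1 (T→G), site 3 (G→T), site 8 (C→A), site 14 (T→A), site 16 (G→T), site 19 (A→G), site 23 (G→T), site 33 (C→T).
That gives 8 mismatches out of 37 aligned sites, so the Hamming distance is 8.

8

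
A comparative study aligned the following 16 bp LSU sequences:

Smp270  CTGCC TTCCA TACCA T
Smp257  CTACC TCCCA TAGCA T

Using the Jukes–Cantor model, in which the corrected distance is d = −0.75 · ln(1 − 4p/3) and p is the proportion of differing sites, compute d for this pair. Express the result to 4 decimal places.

The sequences differ at positions 3 (G/A), 7 (T/C), 13 (C/G).
p = 3/16 = 0.187500.
d = −0.75 · ln(1 − (4/3)·0.187500) = −0.75 · ln(0.750000) = −0.75 · (-0.287682) = 0.2158.

0.2158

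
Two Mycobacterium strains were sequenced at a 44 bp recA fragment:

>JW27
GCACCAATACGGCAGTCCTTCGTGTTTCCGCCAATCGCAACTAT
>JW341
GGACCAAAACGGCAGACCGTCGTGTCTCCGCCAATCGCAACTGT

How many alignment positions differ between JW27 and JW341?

The sequences differ at positions 2 (C/G), 8 (T/A), 16 (T/A), 19 (T/G), 26 (T/C), 43 (A/G).
That gives 6 mismatches out of 44 aligned sites, so the Hamming distance is 6.

6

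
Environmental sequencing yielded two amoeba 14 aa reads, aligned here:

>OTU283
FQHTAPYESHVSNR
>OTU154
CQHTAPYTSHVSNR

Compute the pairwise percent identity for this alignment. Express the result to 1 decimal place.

85.7%

Differing sites — 1:F/C; 8:E/T.
12 of the 14 sites match, so the percent identity is 12/14 × 100 = 85.7%.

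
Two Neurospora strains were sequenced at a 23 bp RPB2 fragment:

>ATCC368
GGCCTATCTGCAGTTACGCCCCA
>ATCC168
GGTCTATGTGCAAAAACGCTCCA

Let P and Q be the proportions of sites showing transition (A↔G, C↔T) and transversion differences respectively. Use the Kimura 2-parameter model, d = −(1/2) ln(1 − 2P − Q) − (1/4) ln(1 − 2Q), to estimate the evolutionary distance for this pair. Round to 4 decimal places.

0.3238

Differing sites — 3:C/T (Ti); 8:C/G (Tv); 13:G/A (Ti); 14:T/A (Tv); 15:T/A (Tv); 20:C/T (Ti).
Of the 6 differences, 3 transitions and 3 transversions over 23 sites: P = 3/23 = 0.130435, Q = 3/23 = 0.130435.
d = −0.5·ln(0.608695) − 0.25·ln(0.739130) = −0.5·(-0.496438) − 0.25·(-0.302281) = 0.3238.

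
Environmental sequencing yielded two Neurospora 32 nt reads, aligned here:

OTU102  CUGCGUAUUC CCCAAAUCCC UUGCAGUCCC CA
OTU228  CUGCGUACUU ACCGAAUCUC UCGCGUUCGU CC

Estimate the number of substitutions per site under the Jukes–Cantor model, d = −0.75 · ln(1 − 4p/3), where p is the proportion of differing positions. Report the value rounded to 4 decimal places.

0.4598

The sequences differ at positions 8 (U/C), 10 (C/U), 11 (C/A), 14 (A/G), 19 (C/U), 22 (U/C), 25 (A/G), 26 (G/U), 29 (C/G), 30 (C/U), 32 (A/C).
p = 11/32 = 0.343750.
d = −0.75 · ln(1 − (4/3)·0.343750) = −0.75 · ln(0.541667) = −0.75 · (-0.613104) = 0.4598.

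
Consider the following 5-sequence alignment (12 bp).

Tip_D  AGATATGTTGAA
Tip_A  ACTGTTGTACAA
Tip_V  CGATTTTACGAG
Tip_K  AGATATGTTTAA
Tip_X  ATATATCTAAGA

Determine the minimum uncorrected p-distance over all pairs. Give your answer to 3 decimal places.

Pairwise Hamming distances:
  Tip_D vs Tip_A: 6
  Tip_D vs Tip_V: 6
  Tip_D vs Tip_K: 1
  Tip_D vs Tip_X: 5
  Tip_A vs Tip_V: 9
  Tip_A vs Tip_K: 6
  Tip_A vs Tip_X: 7
  Tip_V vs Tip_K: 7
  Tip_V vs Tip_X: 9
  Tip_K vs Tip_X: 5
The smallest is 1 mismatch, between Tip_D and Tip_K; p = 1/12 = 0.083.

0.083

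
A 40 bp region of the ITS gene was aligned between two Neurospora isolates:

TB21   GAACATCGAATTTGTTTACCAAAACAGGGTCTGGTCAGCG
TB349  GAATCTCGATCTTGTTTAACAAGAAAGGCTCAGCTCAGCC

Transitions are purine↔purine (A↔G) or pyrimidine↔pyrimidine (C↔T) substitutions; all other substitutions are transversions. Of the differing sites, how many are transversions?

8

Differing sites — 4:C/T (Ti); 5:A/C (Tv); 10:A/T (Tv); 11:T/C (Ti); 19:C/A (Tv); 23:A/G (Ti); 25:C/A (Tv); 29:G/C (Tv); 32:T/A (Tv); 34:G/C (Tv); 40:G/C (Tv).
Of the 11 differences, 3 transitions and 8 transversions, so the answer is 8.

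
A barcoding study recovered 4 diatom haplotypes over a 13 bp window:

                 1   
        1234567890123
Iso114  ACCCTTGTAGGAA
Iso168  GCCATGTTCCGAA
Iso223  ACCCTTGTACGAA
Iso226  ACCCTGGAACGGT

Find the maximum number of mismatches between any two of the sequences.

7

Pairwise Hamming distances:
  Iso114 vs Iso168: 6
  Iso114 vs Iso223: 1
  Iso114 vs Iso226: 5
  Iso168 vs Iso223: 5
  Iso168 vs Iso226: 7
  Iso223 vs Iso226: 4
The largest is 7, between Iso168 and Iso226.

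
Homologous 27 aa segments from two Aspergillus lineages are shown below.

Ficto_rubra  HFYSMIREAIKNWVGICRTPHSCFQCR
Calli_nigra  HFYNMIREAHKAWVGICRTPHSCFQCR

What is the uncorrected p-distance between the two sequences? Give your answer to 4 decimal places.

Mismatches occur at site 4 (S↔N), site 10 (I↔H), site 12 (N↔A).
There are 3 differences over 27 sites, so p = 3/27 = 0.1111.

0.1111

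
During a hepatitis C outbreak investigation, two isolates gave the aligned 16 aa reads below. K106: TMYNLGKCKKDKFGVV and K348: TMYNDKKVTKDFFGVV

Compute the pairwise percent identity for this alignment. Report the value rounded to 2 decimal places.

68.75%

Differing sites — 5:L/D; 6:G/K; 8:C/V; 9:K/T; 12:K/F.
11 of the 16 sites match, so the percent identity is 11/16 × 100 = 68.75%.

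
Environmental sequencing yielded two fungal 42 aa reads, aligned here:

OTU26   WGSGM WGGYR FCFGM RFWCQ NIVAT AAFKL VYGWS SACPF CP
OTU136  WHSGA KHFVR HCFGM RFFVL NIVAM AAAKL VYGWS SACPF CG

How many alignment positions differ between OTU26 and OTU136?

13

Differing sites — 2:G/H; 5:M/A; 6:W/K; 7:G/H; 8:G/F; 9:Y/V; 11:F/H; 18:W/F; 19:C/V; 20:Q/L; 25:T/M; 28:F/A; 42:P/G.
That gives 13 mismatches out of 42 aligned sites, so the Hamming distance is 13.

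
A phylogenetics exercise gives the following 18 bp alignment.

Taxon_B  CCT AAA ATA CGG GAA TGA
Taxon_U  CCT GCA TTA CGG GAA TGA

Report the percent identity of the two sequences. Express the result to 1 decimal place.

Mismatches occur at site 4 (A↔G), site 5 (A↔C), site 7 (A↔T).
15 of the 18 sites match, so the percent identity is 15/18 × 100 = 83.3%.

83.3%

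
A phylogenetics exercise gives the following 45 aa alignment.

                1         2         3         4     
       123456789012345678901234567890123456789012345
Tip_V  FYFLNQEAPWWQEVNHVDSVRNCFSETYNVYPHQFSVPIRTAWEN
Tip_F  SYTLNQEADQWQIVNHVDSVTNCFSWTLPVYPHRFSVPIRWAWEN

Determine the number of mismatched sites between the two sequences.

11

Mismatches occur at site 1 (F↔S), site 3 (F↔T), site 9 (P↔D), site 10 (W↔Q), site 13 (E↔I), site 21 (R↔T), site 26 (E↔W), site 28 (Y↔L), site 29 (N↔P), site 34 (Q↔R), site 41 (T↔W).
That gives 11 mismatches out of 45 aligned sites, so the Hamming distance is 11.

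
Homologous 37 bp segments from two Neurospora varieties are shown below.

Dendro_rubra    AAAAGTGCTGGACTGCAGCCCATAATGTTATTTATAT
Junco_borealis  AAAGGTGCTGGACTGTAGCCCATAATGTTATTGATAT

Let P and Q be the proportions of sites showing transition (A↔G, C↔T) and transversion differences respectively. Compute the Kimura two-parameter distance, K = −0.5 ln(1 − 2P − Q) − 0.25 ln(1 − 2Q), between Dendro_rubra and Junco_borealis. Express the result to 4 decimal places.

0.0865

Mismatches occur at site 4 (A→G, transition), site 16 (C→T, transition), site 33 (T→G, transversion).
Of the 3 differences, 2 transitions and 1 transversion over 37 sites: P = 2/37 = 0.054054, Q = 1/37 = 0.027027.
d = −0.5·ln(0.864865) − 0.25·ln(0.945946) = −0.5·(-0.145182) − 0.25·(-0.055570) = 0.0865.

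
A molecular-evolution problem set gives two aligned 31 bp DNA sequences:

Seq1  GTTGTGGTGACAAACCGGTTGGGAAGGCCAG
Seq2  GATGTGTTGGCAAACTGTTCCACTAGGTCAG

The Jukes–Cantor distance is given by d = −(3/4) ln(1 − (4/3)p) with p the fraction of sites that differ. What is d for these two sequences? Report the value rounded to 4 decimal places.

Mismatches occur at site 2 (T↔A), site 7 (G↔T), site 10 (A↔G), site 16 (C↔T), site 18 (G↔T), site 20 (T↔C), site 21 (G↔C), site 22 (G↔A), site 23 (G↔C), site 24 (A↔T), site 28 (C↔T).
p = 11/31 = 0.354839.
d = −0.75 · ln(1 − (4/3)·0.354839) = −0.75 · ln(0.526881) = −0.75 · (-0.640781) = 0.4806.

0.4806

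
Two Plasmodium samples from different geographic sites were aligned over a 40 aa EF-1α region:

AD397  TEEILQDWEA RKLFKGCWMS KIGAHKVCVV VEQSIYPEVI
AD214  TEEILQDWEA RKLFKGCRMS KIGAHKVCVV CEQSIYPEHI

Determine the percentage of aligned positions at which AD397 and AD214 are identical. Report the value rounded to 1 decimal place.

92.5%

Differing sites — 18:W/R; 31:V/C; 39:V/H.
37 of the 40 sites match, so the percent identity is 37/40 × 100 = 92.5%.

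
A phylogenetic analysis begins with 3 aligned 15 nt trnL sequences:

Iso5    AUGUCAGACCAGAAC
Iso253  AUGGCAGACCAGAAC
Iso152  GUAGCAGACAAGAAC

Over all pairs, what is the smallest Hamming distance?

1

Pairwise Hamming distances:
  Iso5 vs Iso253: 1
  Iso5 vs Iso152: 4
  Iso253 vs Iso152: 3
The smallest is 1, between Iso5 and Iso253.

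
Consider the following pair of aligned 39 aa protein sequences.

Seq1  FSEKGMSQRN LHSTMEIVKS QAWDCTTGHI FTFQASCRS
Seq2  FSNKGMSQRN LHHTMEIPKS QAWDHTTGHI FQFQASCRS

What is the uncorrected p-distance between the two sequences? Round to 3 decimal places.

0.128

Differing sites — 3:E/N; 13:S/H; 18:V/P; 25:C/H; 32:T/Q.
There are 5 differences over 39 sites, so p = 5/39 = 0.128.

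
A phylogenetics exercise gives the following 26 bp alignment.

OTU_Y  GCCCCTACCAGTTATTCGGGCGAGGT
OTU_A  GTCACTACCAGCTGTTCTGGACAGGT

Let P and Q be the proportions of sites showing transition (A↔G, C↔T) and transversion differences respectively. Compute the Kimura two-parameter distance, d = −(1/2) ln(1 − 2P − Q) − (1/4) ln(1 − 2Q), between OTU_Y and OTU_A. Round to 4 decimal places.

The sequences differ at positions 2 (C/T, transition), 4 (C/A, transversion), 12 (T/C, transition), 14 (A/G, transition), 18 (G/T, transversion), 21 (C/A, transversion), 22 (G/C, transversion).
Of the 7 differences, 3 transitions and 4 transversions over 26 sites: P = 3/26 = 0.115385, Q = 4/26 = 0.153846.
d = −0.5·ln(0.615384) − 0.25·ln(0.692308) = −0.5·(-0.485509) − 0.25·(-0.367724) = 0.3347.

0.3347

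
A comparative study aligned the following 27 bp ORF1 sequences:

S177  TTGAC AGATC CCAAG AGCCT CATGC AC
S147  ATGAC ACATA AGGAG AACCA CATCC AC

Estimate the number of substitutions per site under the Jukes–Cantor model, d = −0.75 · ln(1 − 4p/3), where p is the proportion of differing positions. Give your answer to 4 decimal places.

0.4408

Differing sites — 1:T/A; 7:G/C; 10:C/A; 11:C/A; 12:C/G; 13:A/G; 17:G/A; 20:T/A; 24:G/C.
p = 9/27 = 0.333333.
d = −0.75 · ln(1 − (4/3)·0.333333) = −0.75 · ln(0.555556) = −0.75 · (-0.587786) = 0.4408.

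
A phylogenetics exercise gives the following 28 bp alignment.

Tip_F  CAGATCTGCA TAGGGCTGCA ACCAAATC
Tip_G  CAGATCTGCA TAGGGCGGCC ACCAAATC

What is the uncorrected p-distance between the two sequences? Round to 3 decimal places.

Differing sites — 17:T/G; 20:A/C.
There are 2 differences over 28 sites, so p = 2/28 = 0.071.

0.071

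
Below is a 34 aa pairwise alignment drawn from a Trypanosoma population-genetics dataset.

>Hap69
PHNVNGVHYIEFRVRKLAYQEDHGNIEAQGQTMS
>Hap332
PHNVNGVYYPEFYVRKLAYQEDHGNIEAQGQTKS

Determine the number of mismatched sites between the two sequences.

4

Differing sites — 8:H/Y; 10:I/P; 13:R/Y; 33:M/K.
That gives 4 mismatches out of 34 aligned sites, so the Hamming distance is 4.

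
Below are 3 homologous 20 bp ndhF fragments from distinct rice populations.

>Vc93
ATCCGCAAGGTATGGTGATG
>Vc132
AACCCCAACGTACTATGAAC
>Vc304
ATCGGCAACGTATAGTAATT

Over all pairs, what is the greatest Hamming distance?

Pairwise Hamming distances:
  Vc93 vs Vc132: 8
  Vc93 vs Vc304: 5
  Vc132 vs Vc304: 9
The largest is 9, between Vc132 and Vc304.

9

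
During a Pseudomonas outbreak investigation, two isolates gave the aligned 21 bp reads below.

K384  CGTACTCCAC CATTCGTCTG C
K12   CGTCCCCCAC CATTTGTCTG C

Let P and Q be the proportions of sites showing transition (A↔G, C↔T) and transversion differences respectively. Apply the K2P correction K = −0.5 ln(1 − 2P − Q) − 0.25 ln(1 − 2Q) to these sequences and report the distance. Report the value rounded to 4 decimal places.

0.1610

The sequences differ at positions 4 (A/C, transversion), 6 (T/C, transition), 15 (C/T, transition).
Of the 3 differences, 2 transitions and 1 transversion over 21 sites: P = 2/21 = 0.095238, Q = 1/21 = 0.047619.
d = −0.5·ln(0.761905) − 0.25·ln(0.904762) = −0.5·(-0.271933) − 0.25·(-0.100083) = 0.1610.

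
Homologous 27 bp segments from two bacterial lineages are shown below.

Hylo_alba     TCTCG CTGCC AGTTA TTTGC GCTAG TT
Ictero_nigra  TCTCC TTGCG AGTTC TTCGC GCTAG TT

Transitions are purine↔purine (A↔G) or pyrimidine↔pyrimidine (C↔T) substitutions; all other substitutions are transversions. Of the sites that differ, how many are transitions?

Mismatches occur at site 5 (G→C, transversion), site 6 (C→T, transition), site 10 (C→G, transversion), site 15 (A→C, transversion), site 18 (T→C, transition).
Of the 5 differences, 2 transitions and 3 transversions, so the answer is 2.

2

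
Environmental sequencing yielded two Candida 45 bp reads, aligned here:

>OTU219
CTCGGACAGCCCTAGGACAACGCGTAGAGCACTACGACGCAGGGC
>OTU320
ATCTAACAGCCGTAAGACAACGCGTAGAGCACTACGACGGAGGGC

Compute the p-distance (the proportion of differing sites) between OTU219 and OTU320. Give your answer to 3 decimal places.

0.133

The sequences differ at positions 1 (C/A), 4 (G/T), 5 (G/A), 12 (C/G), 15 (G/A), 40 (C/G).
There are 6 differences over 45 sites, so p = 6/45 = 0.133.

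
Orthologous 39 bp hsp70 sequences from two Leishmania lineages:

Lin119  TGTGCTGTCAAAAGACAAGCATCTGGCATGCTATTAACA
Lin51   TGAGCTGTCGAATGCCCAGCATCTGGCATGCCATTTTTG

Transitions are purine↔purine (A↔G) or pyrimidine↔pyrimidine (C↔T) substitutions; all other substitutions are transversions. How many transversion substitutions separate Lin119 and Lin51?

6

Mismatches occur at site 3 (T→A, transversion), site 10 (A→G, transition), site 13 (A→T, transversion), site 15 (A→C, transversion), site 17 (A→C, transversion), site 32 (T→C, transition), site 36 (A→T, transversion), site 37 (A→T, transversion), site 38 (C→T, transition), site 39 (A→G, transition).
Of the 10 differences, 4 transitions and 6 transversions, so the answer is 6.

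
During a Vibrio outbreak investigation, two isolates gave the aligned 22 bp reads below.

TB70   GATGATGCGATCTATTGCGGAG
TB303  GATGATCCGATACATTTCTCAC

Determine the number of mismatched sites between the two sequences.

7

The sequences differ at positions 7 (G/C), 12 (C/A), 13 (T/C), 17 (G/T), 19 (G/T), 20 (G/C), 22 (G/C).
That gives 7 mismatches out of 22 aligned sites, so the Hamming distance is 7.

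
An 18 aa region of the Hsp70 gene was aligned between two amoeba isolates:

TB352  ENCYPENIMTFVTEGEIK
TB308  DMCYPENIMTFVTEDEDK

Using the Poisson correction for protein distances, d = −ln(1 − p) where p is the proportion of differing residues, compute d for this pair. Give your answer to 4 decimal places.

0.2513

The sequences differ at positions 1 (E/D), 2 (N/M), 15 (G/D), 17 (I/D).
p = 4/18 = 0.222222.
d = −ln(1 − 0.222222) = −ln(0.777778) = 0.2513.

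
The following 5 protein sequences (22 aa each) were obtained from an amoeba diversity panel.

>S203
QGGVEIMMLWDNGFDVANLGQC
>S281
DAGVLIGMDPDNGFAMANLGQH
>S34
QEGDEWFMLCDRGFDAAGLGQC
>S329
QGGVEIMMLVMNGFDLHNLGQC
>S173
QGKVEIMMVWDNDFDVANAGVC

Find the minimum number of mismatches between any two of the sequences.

4

Pairwise Hamming distances:
  S203 vs S281: 9
  S203 vs S34: 8
  S203 vs S329: 4
  S203 vs S173: 5
  S281 vs S34: 13
  S281 vs S329: 11
  S281 vs S173: 13
  S34 vs S329: 10
  S34 vs S173: 13
  S329 vs S173: 9
The smallest is 4, between S203 and S329.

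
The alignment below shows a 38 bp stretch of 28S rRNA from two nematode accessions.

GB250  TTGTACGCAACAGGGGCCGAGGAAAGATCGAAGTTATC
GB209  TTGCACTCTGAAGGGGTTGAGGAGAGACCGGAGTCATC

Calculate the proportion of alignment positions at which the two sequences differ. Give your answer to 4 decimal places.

Mismatches occur at site 4 (T/C), site 7 (G/T), site 9 (A/T), site 10 (A/G), site 11 (C/A), site 17 (C/T), site 18 (C/T), site 24 (A/G), site 28 (T/C), site 31 (A/G), site 35 (T/C).
There are 11 differences over 38 sites, so p = 11/38 = 0.2895.

0.2895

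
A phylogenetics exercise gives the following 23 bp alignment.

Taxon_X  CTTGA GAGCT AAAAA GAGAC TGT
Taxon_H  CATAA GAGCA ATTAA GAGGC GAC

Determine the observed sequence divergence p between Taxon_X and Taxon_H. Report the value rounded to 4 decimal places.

0.3913

The sequences differ at positions 2 (T/A), 4 (G/A), 10 (T/A), 12 (A/T), 13 (A/T), 19 (A/G), 21 (T/G), 22 (G/A), 23 (T/C).
There are 9 differences over 23 sites, so p = 9/23 = 0.3913.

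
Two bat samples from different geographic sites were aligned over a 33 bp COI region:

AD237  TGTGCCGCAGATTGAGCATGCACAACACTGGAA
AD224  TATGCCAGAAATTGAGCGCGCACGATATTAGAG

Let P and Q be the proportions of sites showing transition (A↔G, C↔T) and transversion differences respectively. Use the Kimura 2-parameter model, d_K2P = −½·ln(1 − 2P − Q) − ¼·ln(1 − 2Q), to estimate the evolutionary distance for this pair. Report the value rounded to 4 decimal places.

Mismatches occur at site 2 (G→A, transition), site 7 (G→A, transition), site 8 (C→G, transversion), site 10 (G→A, transition), site 18 (A→G, transition), site 19 (T→C, transition), site 24 (A→G, transition), site 26 (C→T, transition), site 28 (C→T, transition), site 30 (G→A, transition), site 33 (A→G, transition).
Of the 11 differences, 10 transitions and 1 transversion over 33 sites: P = 10/33 = 0.303030, Q = 1/33 = 0.030303.
d = −0.5·ln(0.363637) − 0.25·ln(0.939394) = −0.5·(-1.011599) − 0.25·(-0.062520) = 0.5214.

0.5214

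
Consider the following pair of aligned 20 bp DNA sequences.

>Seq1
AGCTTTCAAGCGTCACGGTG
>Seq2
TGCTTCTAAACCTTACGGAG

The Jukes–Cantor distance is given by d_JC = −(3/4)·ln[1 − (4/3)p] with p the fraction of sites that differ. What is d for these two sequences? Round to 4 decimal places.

0.4715

Differing sites — 1:A/T; 6:T/C; 7:C/T; 10:G/A; 12:G/C; 14:C/T; 19:T/A.
p = 7/20 = 0.350000.
d = −0.75 · ln(1 − (4/3)·0.350000) = −0.75 · ln(0.533333) = −0.75 · (-0.628609) = 0.4715.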